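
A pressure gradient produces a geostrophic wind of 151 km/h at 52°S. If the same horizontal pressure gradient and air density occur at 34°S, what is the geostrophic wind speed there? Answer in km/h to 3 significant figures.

213 km/h

With the same pressure gradient and density, V_g ∝ 1/f ∝ 1/sin φ.
V₂ = V₁ · sin φ₁ / sin φ₂ = 151 × sin 52° / sin 34°
V₂ = 151 × 0.7880/0.5592 = 213 km/h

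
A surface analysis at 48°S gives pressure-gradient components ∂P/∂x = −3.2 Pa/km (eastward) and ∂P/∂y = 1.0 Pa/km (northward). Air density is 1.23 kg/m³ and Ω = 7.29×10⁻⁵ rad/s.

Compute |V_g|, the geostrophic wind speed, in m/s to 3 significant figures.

Coriolis parameter at 48°S:
f = 2Ω sin φ = 2 × 7.29×10⁻⁵ × sin 48° = 1.08×10⁻⁴ s⁻¹
In the Southern Hemisphere f is negative: f = −1.08×10⁻⁴ s⁻¹.
Component geostrophic relations (x east, y north):
u_g = −(1/(fρ)) ∂P/∂y,  v_g = (1/(fρ)) ∂P/∂x
u_g = −(1.0×10⁻³)/(−1.08×10⁻⁴ × 1.23) = 7.50 m/s;  v_g = (−3.2×10⁻³)/(−1.08×10⁻⁴ × 1.23) = 24.0 m/s
|V_g| = √(u_g² + v_g²) = 25.2 m/s

25.2 m/s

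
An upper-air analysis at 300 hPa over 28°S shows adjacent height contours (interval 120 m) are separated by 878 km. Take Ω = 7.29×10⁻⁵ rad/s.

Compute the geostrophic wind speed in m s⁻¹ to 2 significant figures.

Coriolis parameter at 28°S:
f = 2Ω sin φ = 2 × 7.29×10⁻⁵ × sin 28° = 6.84×10⁻⁵ s⁻¹
Height gradient: |∂Z/∂n| = 120 m / 878000 m = 1.37×10⁻⁴
On a pressure surface, geostrophic balance gives V_g = (g/f)|∂Z/∂n|:
V_g = 9.81 × 1.37×10⁻⁴ / 6.84×10⁻⁵ = 19.6 m/s

20 m s⁻¹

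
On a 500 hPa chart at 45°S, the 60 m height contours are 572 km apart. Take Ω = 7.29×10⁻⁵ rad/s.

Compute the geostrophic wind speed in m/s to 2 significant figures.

10.0 m/s

Coriolis parameter at 45°S:
f = 2Ω sin φ = 2 × 7.29×10⁻⁵ × sin 45° = 1.03×10⁻⁴ s⁻¹
Height gradient: |∂Z/∂n| = 60 m / 572000 m = 1.05×10⁻⁴
On a pressure surface, geostrophic balance gives V_g = (g/f)|∂Z/∂n|:
V_g = 9.81 × 1.05×10⁻⁴ / 1.03×10⁻⁴ = 9.98 m/s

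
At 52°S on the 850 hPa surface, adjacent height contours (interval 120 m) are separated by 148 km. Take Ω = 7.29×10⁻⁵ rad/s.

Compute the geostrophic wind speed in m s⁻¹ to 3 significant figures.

Coriolis parameter at 52°S:
f = 2Ω sin φ = 2 × 7.29×10⁻⁵ × sin 52° = 1.15×10⁻⁴ s⁻¹
Height gradient: |∂Z/∂n| = 120 m / 148000 m = 8.11×10⁻⁴
On a pressure surface, geostrophic balance gives V_g = (g/f)|∂Z/∂n|:
V_g = 9.81 × 8.11×10⁻⁴ / 1.15×10⁻⁴ = 69.2 m/s

69.2 m s⁻¹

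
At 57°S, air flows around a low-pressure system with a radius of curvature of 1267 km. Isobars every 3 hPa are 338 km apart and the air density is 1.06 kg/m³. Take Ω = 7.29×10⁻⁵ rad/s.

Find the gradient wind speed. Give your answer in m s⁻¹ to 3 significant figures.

Coriolis parameter at 57°S:
f = 2Ω sin φ = 2 × 7.29×10⁻⁵ × sin 57° = 1.22×10⁻⁴ s⁻¹
Pressure gradient: |∂P/∂n| = 300 Pa / 338000 m = 8.88×10⁻⁴ Pa/m
Geostrophic speed: V_g = |∂P/∂n|/(fρ) = 8.88×10⁻⁴/(1.22×10⁻⁴ × 1.06) = 6.85 m/s
Around a low, centrifugal force acts outward with Coriolis, so pressure-gradient force balances both:
(1/ρ)|∂P/∂n| = fV + V²/R  →  V² + fR·V − fR·V_g = 0
With fR = 1.22×10⁻⁴ × 1267×10³ m = 155 m/s:
V = [−fR + √((fR)² + 4 fR V_g)]/2 = [−155 + √(155² + 4×155×6.85)]/2 = 6.57 m/s
Subgeostrophic (V < V_g = 6.85 m/s), as expected around a low.

6.57 m s⁻¹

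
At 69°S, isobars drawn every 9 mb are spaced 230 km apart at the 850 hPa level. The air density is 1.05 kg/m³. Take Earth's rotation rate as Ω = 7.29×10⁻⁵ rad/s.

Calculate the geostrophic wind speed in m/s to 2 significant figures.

Coriolis parameter at 69°S:
f = 2Ω sin φ = 2 × 7.29×10⁻⁵ × sin 69° = 1.36×10⁻⁴ s⁻¹
Pressure gradient: |∂P/∂n| = 900 Pa / 230000 m = 3.91×10⁻³ Pa/m
Geostrophic balance (pressure-gradient force = Coriolis force):
V_g = (1/(fρ)) |∂P/∂n| = 3.91×10⁻³ / (1.36×10⁻⁴ × 1.05) = 27.4 m/s

27 m/s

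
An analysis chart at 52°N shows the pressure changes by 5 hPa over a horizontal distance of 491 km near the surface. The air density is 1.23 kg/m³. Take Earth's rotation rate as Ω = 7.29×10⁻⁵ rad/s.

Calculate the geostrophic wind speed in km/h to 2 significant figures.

Coriolis parameter at 52°N:
f = 2Ω sin φ = 2 × 7.29×10⁻⁵ × sin 52° = 1.15×10⁻⁴ s⁻¹
Pressure gradient: |∂P/∂n| = 500 Pa / 491000 m = 1.02×10⁻³ Pa/m
Geostrophic balance (pressure-gradient force = Coriolis force):
V_g = (1/(fρ)) |∂P/∂n| = 1.02×10⁻³ / (1.15×10⁻⁴ × 1.23) = 7.21 m/s
Converting: 7.21 m/s × 3.6 = 26 km/h

26 km/h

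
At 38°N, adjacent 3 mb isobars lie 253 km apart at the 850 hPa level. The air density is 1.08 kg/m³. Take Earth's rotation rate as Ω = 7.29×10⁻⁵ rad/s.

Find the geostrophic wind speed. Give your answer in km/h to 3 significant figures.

44.0 km/h

Coriolis parameter at 38°N:
f = 2Ω sin φ = 2 × 7.29×10⁻⁵ × sin 38° = 8.98×10⁻⁵ s⁻¹
Pressure gradient: |∂P/∂n| = 300 Pa / 253000 m = 1.19×10⁻³ Pa/m
Geostrophic balance (pressure-gradient force = Coriolis force):
V_g = (1/(fρ)) |∂P/∂n| = 1.19×10⁻³ / (8.98×10⁻⁵ × 1.08) = 12.2 m/s
Converting: 12.2 m/s × 3.6 = 44.0 km/h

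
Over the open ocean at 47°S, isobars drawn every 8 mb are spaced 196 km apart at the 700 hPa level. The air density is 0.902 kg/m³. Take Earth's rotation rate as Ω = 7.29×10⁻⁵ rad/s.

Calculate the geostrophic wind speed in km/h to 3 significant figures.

153 km/h

Coriolis parameter at 47°S:
f = 2Ω sin φ = 2 × 7.29×10⁻⁵ × sin 47° = 1.07×10⁻⁴ s⁻¹
Pressure gradient: |∂P/∂n| = 800 Pa / 196000 m = 4.08×10⁻³ Pa/m
Geostrophic balance (pressure-gradient force = Coriolis force):
V_g = (1/(fρ)) |∂P/∂n| = 4.08×10⁻³ / (1.07×10⁻⁴ × 0.902) = 42.4 m/s
Converting: 42.4 m/s × 3.6 = 153 km/h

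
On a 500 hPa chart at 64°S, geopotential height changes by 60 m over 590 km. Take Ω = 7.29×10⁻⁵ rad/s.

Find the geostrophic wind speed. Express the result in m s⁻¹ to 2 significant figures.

Coriolis parameter at 64°S:
f = 2Ω sin φ = 2 × 7.29×10⁻⁵ × sin 64° = 1.31×10⁻⁴ s⁻¹
Height gradient: |∂Z/∂n| = 60 m / 590000 m = 1.02×10⁻⁴
On a pressure surface, geostrophic balance gives V_g = (g/f)|∂Z/∂n|:
V_g = 9.81 × 1.02×10⁻⁴ / 1.31×10⁻⁴ = 7.61 m/s

7.6 m s⁻¹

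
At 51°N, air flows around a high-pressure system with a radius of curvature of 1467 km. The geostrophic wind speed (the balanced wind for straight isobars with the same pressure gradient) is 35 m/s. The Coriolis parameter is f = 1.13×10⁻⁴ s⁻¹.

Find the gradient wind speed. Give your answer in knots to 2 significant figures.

Around a high, pressure-gradient force acts outward with centrifugal, so Coriolis balances both:
fV = (1/ρ)|∂P/∂n| + V²/R  →  V² − fR·V + fR·V_g = 0
With fR = 1.13×10⁻⁴ × 1467×10³ m = 166 m/s:
V = [fR − √((fR)² − 4 fR V_g)]/2 = [166 − √(166² − 4×166×35)]/2 = 50.2 m/s
Supergeostrophic (V > V_g = 35 m/s), as expected around a high.
Converting: 50.2 m/s × 1.944 = 98 knots

98 knots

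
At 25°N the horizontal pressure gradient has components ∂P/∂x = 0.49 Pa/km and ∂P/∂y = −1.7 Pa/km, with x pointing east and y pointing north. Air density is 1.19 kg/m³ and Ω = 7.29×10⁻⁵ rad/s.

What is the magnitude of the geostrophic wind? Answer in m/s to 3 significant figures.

Coriolis parameter at 25°N:
f = 2Ω sin φ = 2 × 7.29×10⁻⁵ × sin 25° = 6.16×10⁻⁵ s⁻¹
Component geostrophic relations (x east, y north):
u_g = −(1/(fρ)) ∂P/∂y,  v_g = (1/(fρ)) ∂P/∂x
u_g = −(−1.7×10⁻³)/(6.16×10⁻⁵ × 1.19) = 23.2 m/s;  v_g = (0.49×10⁻³)/(6.16×10⁻⁵ × 1.19) = 6.68 m/s
|V_g| = √(u_g² + v_g²) = 24.1 m/s

24.1 m/s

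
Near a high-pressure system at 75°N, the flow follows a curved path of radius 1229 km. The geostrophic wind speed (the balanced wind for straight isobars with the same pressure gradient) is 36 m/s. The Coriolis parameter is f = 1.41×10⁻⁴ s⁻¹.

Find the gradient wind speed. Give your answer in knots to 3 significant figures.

99.2 knots

Around a high, pressure-gradient force acts outward with centrifugal, so Coriolis balances both:
fV = (1/ρ)|∂P/∂n| + V²/R  →  V² − fR·V + fR·V_g = 0
With fR = 1.41×10⁻⁴ × 1229×10³ m = 173 m/s:
V = [fR − √((fR)² − 4 fR V_g)]/2 = [173 − √(173² − 4×173×36)]/2 = 51 m/s
Supergeostrophic (V > V_g = 36 m/s), as expected around a high.
Converting: 51 m/s × 1.944 = 99.2 knots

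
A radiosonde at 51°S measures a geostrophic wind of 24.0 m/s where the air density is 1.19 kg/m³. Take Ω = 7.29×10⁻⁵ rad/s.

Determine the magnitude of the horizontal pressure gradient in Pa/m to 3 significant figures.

Coriolis parameter at 51°S:
f = 2Ω sin φ = 2 × 7.29×10⁻⁵ × sin 51° = 1.13×10⁻⁴ s⁻¹
Geostrophic balance rearranged: |∂P/∂n| = f ρ V_g
|∂P/∂n| = 1.13×10⁻⁴ × 1.19 × 24.0 = 3.24×10⁻³ Pa/m

3.24×10⁻³ Pa/m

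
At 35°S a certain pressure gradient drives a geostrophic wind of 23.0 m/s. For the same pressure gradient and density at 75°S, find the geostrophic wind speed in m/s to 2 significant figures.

With the same pressure gradient and density, V_g ∝ 1/f ∝ 1/sin φ.
V₂ = V₁ · sin φ₁ / sin φ₂ = 23.0 × sin 35° / sin 75°
V₂ = 23.0 × 0.5736/0.9659 = 14 m/s

14 m/s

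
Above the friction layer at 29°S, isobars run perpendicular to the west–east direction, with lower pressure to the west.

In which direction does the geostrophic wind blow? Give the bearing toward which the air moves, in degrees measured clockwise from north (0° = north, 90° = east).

180°

The pressure-gradient force points toward the west (bearing 270°).
Geostrophic balance: in the Southern Hemisphere the Coriolis force deflects motion to the left, so the geostrophic wind blows 90° to the left of the pressure-gradient force (low pressure on the right).
Rotating 270° by 90° counterclockwise gives 180° — the wind blows toward the south.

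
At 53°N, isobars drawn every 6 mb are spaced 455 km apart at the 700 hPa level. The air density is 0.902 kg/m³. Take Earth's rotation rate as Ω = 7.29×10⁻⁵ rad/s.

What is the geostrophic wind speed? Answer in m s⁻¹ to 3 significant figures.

12.6 m s⁻¹

Coriolis parameter at 53°N:
f = 2Ω sin φ = 2 × 7.29×10⁻⁵ × sin 53° = 1.16×10⁻⁴ s⁻¹
Pressure gradient: |∂P/∂n| = 600 Pa / 455000 m = 1.32×10⁻³ Pa/m
Geostrophic balance (pressure-gradient force = Coriolis force):
V_g = (1/(fρ)) |∂P/∂n| = 1.32×10⁻³ / (1.16×10⁻⁴ × 0.902) = 12.6 m/s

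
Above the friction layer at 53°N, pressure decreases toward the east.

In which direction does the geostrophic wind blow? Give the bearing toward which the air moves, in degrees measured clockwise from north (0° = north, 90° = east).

The pressure-gradient force points toward the east (bearing 090°).
Geostrophic balance: in the Northern Hemisphere the Coriolis force deflects motion to the right, so the geostrophic wind blows 90° to the right of the pressure-gradient force (low pressure on the left).
Rotating 090° by 90° clockwise gives 180° — the wind blows toward the south.

180°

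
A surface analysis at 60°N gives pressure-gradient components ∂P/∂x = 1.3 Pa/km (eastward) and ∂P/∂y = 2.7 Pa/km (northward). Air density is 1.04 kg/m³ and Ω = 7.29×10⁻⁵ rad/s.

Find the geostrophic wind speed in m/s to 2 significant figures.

23 m/s

Coriolis parameter at 60°N:
f = 2Ω sin φ = 2 × 7.29×10⁻⁵ × sin 60° = 1.26×10⁻⁴ s⁻¹
Component geostrophic relations (x east, y north):
u_g = −(1/(fρ)) ∂P/∂y,  v_g = (1/(fρ)) ∂P/∂x
u_g = −(2.7×10⁻³)/(1.26×10⁻⁴ × 1.04) = −20.6 m/s;  v_g = (1.3×10⁻³)/(1.26×10⁻⁴ × 1.04) = 9.90 m/s
|V_g| = √(u_g² + v_g²) = 22.8 m/s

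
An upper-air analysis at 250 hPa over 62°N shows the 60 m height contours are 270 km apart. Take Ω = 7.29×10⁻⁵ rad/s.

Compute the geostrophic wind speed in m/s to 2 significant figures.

17 m/s

Coriolis parameter at 62°N:
f = 2Ω sin φ = 2 × 7.29×10⁻⁵ × sin 62° = 1.29×10⁻⁴ s⁻¹
Height gradient: |∂Z/∂n| = 60 m / 270000 m = 2.22×10⁻⁴
On a pressure surface, geostrophic balance gives V_g = (g/f)|∂Z/∂n|:
V_g = 9.81 × 2.22×10⁻⁴ / 1.29×10⁻⁴ = 16.9 m/s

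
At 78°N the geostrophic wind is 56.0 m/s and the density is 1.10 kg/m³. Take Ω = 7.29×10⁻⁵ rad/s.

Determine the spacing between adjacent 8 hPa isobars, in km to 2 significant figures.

91 km

Coriolis parameter at 78°N:
f = 2Ω sin φ = 2 × 7.29×10⁻⁵ × sin 78° = 1.43×10⁻⁴ s⁻¹
Geostrophic balance rearranged: |∂P/∂n| = f ρ V_g
|∂P/∂n| = 1.43×10⁻⁴ × 1.10 × 56.0 = 8.79×10⁻³ Pa/m
Isobar spacing: Δn = ΔP/|∂P/∂n| = 800 Pa / 8.79×10⁻³ Pa/m = 91064 m ≈ 91 km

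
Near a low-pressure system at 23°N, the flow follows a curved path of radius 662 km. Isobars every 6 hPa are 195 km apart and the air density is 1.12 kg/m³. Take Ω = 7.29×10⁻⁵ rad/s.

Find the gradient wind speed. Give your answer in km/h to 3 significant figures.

100.0 km/h

Coriolis parameter at 23°N:
f = 2Ω sin φ = 2 × 7.29×10⁻⁵ × sin 23° = 5.70×10⁻⁵ s⁻¹
Pressure gradient: |∂P/∂n| = 600 Pa / 195000 m = 3.08×10⁻³ Pa/m
Geostrophic speed: V_g = |∂P/∂n|/(fρ) = 3.08×10⁻³/(5.70×10⁻⁵ × 1.12) = 48.2 m/s
Around a low, centrifugal force acts outward with Coriolis, so pressure-gradient force balances both:
(1/ρ)|∂P/∂n| = fV + V²/R  →  V² + fR·V − fR·V_g = 0
With fR = 5.70×10⁻⁵ × 662×10³ m = 37.7 m/s:
V = [−fR + √((fR)² + 4 fR V_g)]/2 = [−37.7 + √(37.7² + 4×37.7×48.2)]/2 = 27.8 m/s
Subgeostrophic (V < V_g = 48.2 m/s), as expected around a low.
Converting: 27.8 m/s × 3.6 = 100.0 km/h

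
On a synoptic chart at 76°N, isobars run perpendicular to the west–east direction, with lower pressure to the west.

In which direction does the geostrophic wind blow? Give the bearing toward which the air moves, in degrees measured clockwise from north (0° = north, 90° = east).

000°

The pressure-gradient force points toward the west (bearing 270°).
Geostrophic balance: in the Northern Hemisphere the Coriolis force deflects motion to the right, so the geostrophic wind blows 90° to the right of the pressure-gradient force (low pressure on the left).
Rotating 270° by 90° clockwise gives 000° — the wind blows toward the north.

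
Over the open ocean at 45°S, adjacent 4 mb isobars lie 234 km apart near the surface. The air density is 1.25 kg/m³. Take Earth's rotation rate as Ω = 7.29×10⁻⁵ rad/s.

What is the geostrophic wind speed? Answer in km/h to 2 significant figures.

48 km/h

Coriolis parameter at 45°S:
f = 2Ω sin φ = 2 × 7.29×10⁻⁵ × sin 45° = 1.03×10⁻⁴ s⁻¹
Pressure gradient: |∂P/∂n| = 400 Pa / 234000 m = 1.71×10⁻³ Pa/m
Geostrophic balance (pressure-gradient force = Coriolis force):
V_g = (1/(fρ)) |∂P/∂n| = 1.71×10⁻³ / (1.03×10⁻⁴ × 1.25) = 13.3 m/s
Converting: 13.3 m/s × 3.6 = 48 km/h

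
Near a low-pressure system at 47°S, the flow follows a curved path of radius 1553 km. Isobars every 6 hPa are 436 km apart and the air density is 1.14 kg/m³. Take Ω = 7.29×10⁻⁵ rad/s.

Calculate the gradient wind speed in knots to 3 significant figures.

20.7 knots

Coriolis parameter at 47°S:
f = 2Ω sin φ = 2 × 7.29×10⁻⁵ × sin 47° = 1.07×10⁻⁴ s⁻¹
Pressure gradient: |∂P/∂n| = 600 Pa / 436000 m = 1.38×10⁻³ Pa/m
Geostrophic speed: V_g = |∂P/∂n|/(fρ) = 1.38×10⁻³/(1.07×10⁻⁴ × 1.14) = 11.3 m/s
Around a low, centrifugal force acts outward with Coriolis, so pressure-gradient force balances both:
(1/ρ)|∂P/∂n| = fV + V²/R  →  V² + fR·V − fR·V_g = 0
With fR = 1.07×10⁻⁴ × 1553×10³ m = 166 m/s:
V = [−fR + √((fR)² + 4 fR V_g)]/2 = [−166 + √(166² + 4×166×11.3)]/2 = 10.6 m/s
Subgeostrophic (V < V_g = 11.3 m/s), as expected around a low.
Converting: 10.6 m/s × 1.944 = 20.7 knots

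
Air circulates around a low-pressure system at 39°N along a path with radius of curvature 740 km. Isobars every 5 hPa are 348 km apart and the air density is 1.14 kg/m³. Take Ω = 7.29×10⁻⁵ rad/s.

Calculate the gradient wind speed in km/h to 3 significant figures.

42.2 km/h

Coriolis parameter at 39°N:
f = 2Ω sin φ = 2 × 7.29×10⁻⁵ × sin 39° = 9.18×10⁻⁵ s⁻¹
Pressure gradient: |∂P/∂n| = 500 Pa / 348000 m = 1.44×10⁻³ Pa/m
Geostrophic speed: V_g = |∂P/∂n|/(fρ) = 1.44×10⁻³/(9.18×10⁻⁵ × 1.14) = 13.7 m/s
Around a low, centrifugal force acts outward with Coriolis, so pressure-gradient force balances both:
(1/ρ)|∂P/∂n| = fV + V²/R  →  V² + fR·V − fR·V_g = 0
With fR = 9.18×10⁻⁵ × 740×10³ m = 67.9 m/s:
V = [−fR + √((fR)² + 4 fR V_g)]/2 = [−67.9 + √(67.9² + 4×67.9×13.7)]/2 = 11.7 m/s
Subgeostrophic (V < V_g = 13.7 m/s), as expected around a low.
Converting: 11.7 m/s × 3.6 = 42.2 km/h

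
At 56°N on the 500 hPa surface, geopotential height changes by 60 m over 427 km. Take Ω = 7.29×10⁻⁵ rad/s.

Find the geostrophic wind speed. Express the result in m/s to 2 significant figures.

Coriolis parameter at 56°N:
f = 2Ω sin φ = 2 × 7.29×10⁻⁵ × sin 56° = 1.21×10⁻⁴ s⁻¹
Height gradient: |∂Z/∂n| = 60 m / 427000 m = 1.41×10⁻⁴
On a pressure surface, geostrophic balance gives V_g = (g/f)|∂Z/∂n|:
V_g = 9.81 × 1.41×10⁻⁴ / 1.21×10⁻⁴ = 11.4 m/s

11 m/s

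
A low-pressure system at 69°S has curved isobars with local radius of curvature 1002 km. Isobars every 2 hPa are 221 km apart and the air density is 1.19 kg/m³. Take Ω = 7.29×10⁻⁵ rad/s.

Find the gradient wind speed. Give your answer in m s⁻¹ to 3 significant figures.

Coriolis parameter at 69°S:
f = 2Ω sin φ = 2 × 7.29×10⁻⁵ × sin 69° = 1.36×10⁻⁴ s⁻¹
Pressure gradient: |∂P/∂n| = 200 Pa / 221000 m = 9.05×10⁻⁴ Pa/m
Geostrophic speed: V_g = |∂P/∂n|/(fρ) = 9.05×10⁻⁴/(1.36×10⁻⁴ × 1.19) = 5.59 m/s
Around a low, centrifugal force acts outward with Coriolis, so pressure-gradient force balances both:
(1/ρ)|∂P/∂n| = fV + V²/R  →  V² + fR·V − fR·V_g = 0
With fR = 1.36×10⁻⁴ × 1002×10³ m = 136 m/s:
V = [−fR + √((fR)² + 4 fR V_g)]/2 = [−136 + √(136² + 4×136×5.59)]/2 = 5.38 m/s
Subgeostrophic (V < V_g = 5.59 m/s), as expected around a low.

5.38 m s⁻¹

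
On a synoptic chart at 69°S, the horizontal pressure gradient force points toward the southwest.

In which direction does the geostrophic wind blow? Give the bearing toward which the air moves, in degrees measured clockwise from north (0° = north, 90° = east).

135°

The pressure-gradient force points toward the southwest (bearing 225°).
Geostrophic balance: in the Southern Hemisphere the Coriolis force deflects motion to the left, so the geostrophic wind blows 90° to the left of the pressure-gradient force (low pressure on the right).
Rotating 225° by 90° counterclockwise gives 135° — the wind blows toward the southeast.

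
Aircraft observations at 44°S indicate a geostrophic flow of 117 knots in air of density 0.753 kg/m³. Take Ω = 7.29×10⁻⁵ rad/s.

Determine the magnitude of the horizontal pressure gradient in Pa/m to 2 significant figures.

4.6×10⁻³ Pa/m

Coriolis parameter at 44°S:
f = 2Ω sin φ = 2 × 7.29×10⁻⁵ × sin 44° = 1.01×10⁻⁴ s⁻¹
Wind speed in SI: 117 knots = 60.2 m/s
Geostrophic balance rearranged: |∂P/∂n| = f ρ V_g
|∂P/∂n| = 1.01×10⁻⁴ × 0.753 × 60.2 = 4.59×10⁻³ Pa/m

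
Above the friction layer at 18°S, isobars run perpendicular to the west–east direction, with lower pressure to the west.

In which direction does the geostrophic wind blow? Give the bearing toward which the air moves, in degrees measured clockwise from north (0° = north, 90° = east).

The pressure-gradient force points toward the west (bearing 270°).
Geostrophic balance: in the Southern Hemisphere the Coriolis force deflects motion to the left, so the geostrophic wind blows 90° to the left of the pressure-gradient force (low pressure on the right).
Rotating 270° by 90° counterclockwise gives 180° — the wind blows toward the south.

180°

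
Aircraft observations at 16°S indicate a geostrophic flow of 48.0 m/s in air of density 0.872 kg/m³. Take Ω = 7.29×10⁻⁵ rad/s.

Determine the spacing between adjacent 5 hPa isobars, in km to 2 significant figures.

Coriolis parameter at 16°S:
f = 2Ω sin φ = 2 × 7.29×10⁻⁵ × sin 16° = 4.02×10⁻⁵ s⁻¹
Geostrophic balance rearranged: |∂P/∂n| = f ρ V_g
|∂P/∂n| = 4.02×10⁻⁵ × 0.872 × 48.0 = 1.68×10⁻³ Pa/m
Isobar spacing: Δn = ΔP/|∂P/∂n| = 500 Pa / 1.68×10⁻³ Pa/m = 297246 m ≈ 300 km

300 km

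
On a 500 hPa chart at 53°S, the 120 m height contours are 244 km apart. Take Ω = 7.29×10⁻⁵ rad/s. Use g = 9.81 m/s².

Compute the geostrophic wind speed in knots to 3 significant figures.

Coriolis parameter at 53°S:
f = 2Ω sin φ = 2 × 7.29×10⁻⁵ × sin 53° = 1.16×10⁻⁴ s⁻¹
Height gradient: |∂Z/∂n| = 120 m / 244000 m = 4.92×10⁻⁴
On a pressure surface, geostrophic balance gives V_g = (g/f)|∂Z/∂n|:
V_g = 9.81 × 4.92×10⁻⁴ / 1.16×10⁻⁴ = 41.4 m/s
Converting: 41.4 m/s × 1.944 = 80.5 knots

80.5 knots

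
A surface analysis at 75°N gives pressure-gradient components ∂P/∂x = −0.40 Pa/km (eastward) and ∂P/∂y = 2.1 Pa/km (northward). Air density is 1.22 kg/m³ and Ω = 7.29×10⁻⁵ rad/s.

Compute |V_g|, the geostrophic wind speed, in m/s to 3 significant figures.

Coriolis parameter at 75°N:
f = 2Ω sin φ = 2 × 7.29×10⁻⁵ × sin 75° = 1.41×10⁻⁴ s⁻¹
Component geostrophic relations (x east, y north):
u_g = −(1/(fρ)) ∂P/∂y,  v_g = (1/(fρ)) ∂P/∂x
u_g = −(2.1×10⁻³)/(1.41×10⁻⁴ × 1.22) = −12.2 m/s;  v_g = (−0.40×10⁻³)/(1.41×10⁻⁴ × 1.22) = −2.33 m/s
|V_g| = √(u_g² + v_g²) = 12.4 m/s

12.4 m/s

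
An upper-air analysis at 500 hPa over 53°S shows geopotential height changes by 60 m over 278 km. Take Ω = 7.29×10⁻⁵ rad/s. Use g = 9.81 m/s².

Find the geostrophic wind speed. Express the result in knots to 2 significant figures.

35 knots

Coriolis parameter at 53°S:
f = 2Ω sin φ = 2 × 7.29×10⁻⁵ × sin 53° = 1.16×10⁻⁴ s⁻¹
Height gradient: |∂Z/∂n| = 60 m / 278000 m = 2.16×10⁻⁴
On a pressure surface, geostrophic balance gives V_g = (g/f)|∂Z/∂n|:
V_g = 9.81 × 2.16×10⁻⁴ / 1.16×10⁻⁴ = 18.2 m/s
Converting: 18.2 m/s × 1.944 = 35 knots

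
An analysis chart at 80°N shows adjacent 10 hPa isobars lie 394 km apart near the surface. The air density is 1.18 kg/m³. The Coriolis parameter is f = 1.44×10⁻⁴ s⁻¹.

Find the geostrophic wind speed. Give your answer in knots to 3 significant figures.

Pressure gradient: |∂P/∂n| = 1000 Pa / 394000 m = 2.54×10⁻³ Pa/m
Geostrophic balance (pressure-gradient force = Coriolis force):
V_g = (1/(fρ)) |∂P/∂n| = 2.54×10⁻³ / (1.44×10⁻⁴ × 1.18) = 14.9 m/s
Converting: 14.9 m/s × 1.944 = 29.0 knots

29.0 knots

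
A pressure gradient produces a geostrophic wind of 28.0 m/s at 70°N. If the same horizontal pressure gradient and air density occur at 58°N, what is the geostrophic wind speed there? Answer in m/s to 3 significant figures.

With the same pressure gradient and density, V_g ∝ 1/f ∝ 1/sin φ.
V₂ = V₁ · sin φ₁ / sin φ₂ = 28.0 × sin 70° / sin 58°
V₂ = 28.0 × 0.9397/0.8480 = 31.0 m/s

31.0 m/s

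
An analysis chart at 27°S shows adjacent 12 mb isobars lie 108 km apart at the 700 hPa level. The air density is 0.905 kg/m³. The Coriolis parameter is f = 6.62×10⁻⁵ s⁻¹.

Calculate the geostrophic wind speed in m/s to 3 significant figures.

185 m/s

Pressure gradient: |∂P/∂n| = 1200 Pa / 108000 m = 1.11×10⁻² Pa/m
Geostrophic balance (pressure-gradient force = Coriolis force):
V_g = (1/(fρ)) |∂P/∂n| = 1.11×10⁻² / (6.62×10⁻⁵ × 0.905) = 185 m/s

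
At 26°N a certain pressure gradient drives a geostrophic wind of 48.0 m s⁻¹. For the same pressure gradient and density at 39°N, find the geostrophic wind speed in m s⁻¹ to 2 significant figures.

33 m s⁻¹

With the same pressure gradient and density, V_g ∝ 1/f ∝ 1/sin φ.
V₂ = V₁ · sin φ₁ / sin φ₂ = 48.0 × sin 26° / sin 39°
V₂ = 48.0 × 0.4384/0.6293 = 33 m s⁻¹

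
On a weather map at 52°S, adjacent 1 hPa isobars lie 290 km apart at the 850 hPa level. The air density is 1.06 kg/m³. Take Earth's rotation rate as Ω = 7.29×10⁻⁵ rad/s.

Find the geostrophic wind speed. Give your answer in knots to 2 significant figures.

Coriolis parameter at 52°S:
f = 2Ω sin φ = 2 × 7.29×10⁻⁵ × sin 52° = 1.15×10⁻⁴ s⁻¹
Pressure gradient: |∂P/∂n| = 100 Pa / 290000 m = 3.45×10⁻⁴ Pa/m
Geostrophic balance (pressure-gradient force = Coriolis force):
V_g = (1/(fρ)) |∂P/∂n| = 3.45×10⁻⁴ / (1.15×10⁻⁴ × 1.06) = 2.83 m/s
Converting: 2.83 m/s × 1.944 = 5.5 knots

5.5 knots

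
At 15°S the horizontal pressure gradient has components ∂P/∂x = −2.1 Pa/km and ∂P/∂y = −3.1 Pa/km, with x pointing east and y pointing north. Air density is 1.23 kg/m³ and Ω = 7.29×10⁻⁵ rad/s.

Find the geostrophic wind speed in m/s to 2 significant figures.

81 m/s

Coriolis parameter at 15°S:
f = 2Ω sin φ = 2 × 7.29×10⁻⁵ × sin 15° = 3.77×10⁻⁵ s⁻¹
In the Southern Hemisphere f is negative: f = −3.77×10⁻⁵ s⁻¹.
Component geostrophic relations (x east, y north):
u_g = −(1/(fρ)) ∂P/∂y,  v_g = (1/(fρ)) ∂P/∂x
u_g = −(−3.1×10⁻³)/(−3.77×10⁻⁵ × 1.23) = −66.8 m/s;  v_g = (−2.1×10⁻³)/(−3.77×10⁻⁵ × 1.23) = 45.2 m/s
|V_g| = √(u_g² + v_g²) = 80.7 m/s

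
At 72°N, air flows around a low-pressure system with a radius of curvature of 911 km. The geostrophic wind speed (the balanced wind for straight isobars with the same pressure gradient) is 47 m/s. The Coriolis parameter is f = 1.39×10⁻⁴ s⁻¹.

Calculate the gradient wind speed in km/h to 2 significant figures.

130 km/h

Around a low, centrifugal force acts outward with Coriolis, so pressure-gradient force balances both:
(1/ρ)|∂P/∂n| = fV + V²/R  →  V² + fR·V − fR·V_g = 0
With fR = 1.39×10⁻⁴ × 911×10³ m = 127 m/s:
V = [−fR + √((fR)² + 4 fR V_g)]/2 = [−127 + √(127² + 4×127×47)]/2 = 36.5 m/s
Subgeostrophic (V < V_g = 47 m/s), as expected around a low.
Converting: 36.5 m/s × 3.6 = 130 km/h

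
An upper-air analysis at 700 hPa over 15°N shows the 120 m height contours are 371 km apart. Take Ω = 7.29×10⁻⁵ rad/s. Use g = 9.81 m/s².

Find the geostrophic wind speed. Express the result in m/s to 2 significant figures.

Coriolis parameter at 15°N:
f = 2Ω sin φ = 2 × 7.29×10⁻⁵ × sin 15° = 3.77×10⁻⁵ s⁻¹
Height gradient: |∂Z/∂n| = 120 m / 371000 m = 3.23×10⁻⁴
On a pressure surface, geostrophic balance gives V_g = (g/f)|∂Z/∂n|:
V_g = 9.81 × 3.23×10⁻⁴ / 3.77×10⁻⁵ = 84.1 m/s

84 m/s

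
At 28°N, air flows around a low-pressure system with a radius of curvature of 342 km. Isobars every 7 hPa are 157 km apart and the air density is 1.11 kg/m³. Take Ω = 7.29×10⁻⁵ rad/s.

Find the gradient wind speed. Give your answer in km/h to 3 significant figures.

Coriolis parameter at 28°N:
f = 2Ω sin φ = 2 × 7.29×10⁻⁵ × sin 28° = 6.84×10⁻⁵ s⁻¹
Pressure gradient: |∂P/∂n| = 700 Pa / 157000 m = 4.46×10⁻³ Pa/m
Geostrophic speed: V_g = |∂P/∂n|/(fρ) = 4.46×10⁻³/(6.84×10⁻⁵ × 1.11) = 58.7 m/s
Around a low, centrifugal force acts outward with Coriolis, so pressure-gradient force balances both:
(1/ρ)|∂P/∂n| = fV + V²/R  →  V² + fR·V − fR·V_g = 0
With fR = 6.84×10⁻⁵ × 342×10³ m = 23.4 m/s:
V = [−fR + √((fR)² + 4 fR V_g)]/2 = [−23.4 + √(23.4² + 4×23.4×58.7)]/2 = 27.2 m/s
Subgeostrophic (V < V_g = 58.7 m/s), as expected around a low.
Converting: 27.2 m/s × 3.6 = 97.8 km/h

97.8 km/h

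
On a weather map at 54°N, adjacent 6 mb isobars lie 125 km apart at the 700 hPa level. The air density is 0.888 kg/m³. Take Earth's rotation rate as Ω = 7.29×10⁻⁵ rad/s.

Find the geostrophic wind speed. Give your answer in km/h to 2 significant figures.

160 km/h

Coriolis parameter at 54°N:
f = 2Ω sin φ = 2 × 7.29×10⁻⁵ × sin 54° = 1.18×10⁻⁴ s⁻¹
Pressure gradient: |∂P/∂n| = 600 Pa / 125000 m = 4.80×10⁻³ Pa/m
Geostrophic balance (pressure-gradient force = Coriolis force):
V_g = (1/(fρ)) |∂P/∂n| = 4.80×10⁻³ / (1.18×10⁻⁴ × 0.888) = 45.8 m/s
Converting: 45.8 m/s × 3.6 = 160 km/h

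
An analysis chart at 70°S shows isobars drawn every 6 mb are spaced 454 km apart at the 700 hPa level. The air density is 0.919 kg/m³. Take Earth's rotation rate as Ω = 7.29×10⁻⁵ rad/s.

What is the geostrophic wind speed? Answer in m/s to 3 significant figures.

10.5 m/s

Coriolis parameter at 70°S:
f = 2Ω sin φ = 2 × 7.29×10⁻⁵ × sin 70° = 1.37×10⁻⁴ s⁻¹
Pressure gradient: |∂P/∂n| = 600 Pa / 454000 m = 1.32×10⁻³ Pa/m
Geostrophic balance (pressure-gradient force = Coriolis force):
V_g = (1/(fρ)) |∂P/∂n| = 1.32×10⁻³ / (1.37×10⁻⁴ × 0.919) = 10.5 m/s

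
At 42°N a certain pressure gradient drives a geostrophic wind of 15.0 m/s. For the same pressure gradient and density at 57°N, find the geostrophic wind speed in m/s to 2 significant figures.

With the same pressure gradient and density, V_g ∝ 1/f ∝ 1/sin φ.
V₂ = V₁ · sin φ₁ / sin φ₂ = 15.0 × sin 42° / sin 57°
V₂ = 15.0 × 0.6691/0.8387 = 12 m/s

12 m/s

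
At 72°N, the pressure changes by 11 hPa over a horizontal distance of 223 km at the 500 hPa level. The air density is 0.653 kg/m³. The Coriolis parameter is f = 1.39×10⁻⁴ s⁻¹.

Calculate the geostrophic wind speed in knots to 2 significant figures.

110 knots

Pressure gradient: |∂P/∂n| = 1100 Pa / 223000 m = 4.93×10⁻³ Pa/m
Geostrophic balance (pressure-gradient force = Coriolis force):
V_g = (1/(fρ)) |∂P/∂n| = 4.93×10⁻³ / (1.39×10⁻⁴ × 0.653) = 54.3 m/s
Converting: 54.3 m/s × 1.944 = 110 knots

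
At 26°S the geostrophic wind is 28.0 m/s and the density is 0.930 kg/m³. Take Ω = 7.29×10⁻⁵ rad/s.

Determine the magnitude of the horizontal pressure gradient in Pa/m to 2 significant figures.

1.7×10⁻³ Pa/m

Coriolis parameter at 26°S:
f = 2Ω sin φ = 2 × 7.29×10⁻⁵ × sin 26° = 6.39×10⁻⁵ s⁻¹
Geostrophic balance rearranged: |∂P/∂n| = f ρ V_g
|∂P/∂n| = 6.39×10⁻⁵ × 0.930 × 28.0 = 1.66×10⁻³ Pa/m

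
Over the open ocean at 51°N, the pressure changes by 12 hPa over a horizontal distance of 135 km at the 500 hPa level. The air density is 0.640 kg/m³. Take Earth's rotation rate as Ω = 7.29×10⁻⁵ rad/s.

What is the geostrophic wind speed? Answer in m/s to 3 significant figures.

Coriolis parameter at 51°N:
f = 2Ω sin φ = 2 × 7.29×10⁻⁵ × sin 51° = 1.13×10⁻⁴ s⁻¹
Pressure gradient: |∂P/∂n| = 1200 Pa / 135000 m = 8.89×10⁻³ Pa/m
Geostrophic balance (pressure-gradient force = Coriolis force):
V_g = (1/(fρ)) |∂P/∂n| = 8.89×10⁻³ / (1.13×10⁻⁴ × 0.640) = 123 m/s

123 m/s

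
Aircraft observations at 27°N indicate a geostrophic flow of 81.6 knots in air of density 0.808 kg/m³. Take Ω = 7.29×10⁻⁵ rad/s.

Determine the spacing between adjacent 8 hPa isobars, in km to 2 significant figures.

Coriolis parameter at 27°N:
f = 2Ω sin φ = 2 × 7.29×10⁻⁵ × sin 27° = 6.62×10⁻⁵ s⁻¹
Wind speed in SI: 81.6 knots = 42.0 m/s
Geostrophic balance rearranged: |∂P/∂n| = f ρ V_g
|∂P/∂n| = 6.62×10⁻⁵ × 0.808 × 42.0 = 2.25×10⁻³ Pa/m
Isobar spacing: Δn = ΔP/|∂P/∂n| = 800 Pa / 2.25×10⁻³ Pa/m = 356325 m ≈ 360 km

360 km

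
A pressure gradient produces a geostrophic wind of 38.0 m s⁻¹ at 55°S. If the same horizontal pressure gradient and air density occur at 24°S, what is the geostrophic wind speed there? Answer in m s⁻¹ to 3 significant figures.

76.5 m s⁻¹

With the same pressure gradient and density, V_g ∝ 1/f ∝ 1/sin φ.
V₂ = V₁ · sin φ₁ / sin φ₂ = 38.0 × sin 55° / sin 24°
V₂ = 38.0 × 0.8192/0.4067 = 76.5 m s⁻¹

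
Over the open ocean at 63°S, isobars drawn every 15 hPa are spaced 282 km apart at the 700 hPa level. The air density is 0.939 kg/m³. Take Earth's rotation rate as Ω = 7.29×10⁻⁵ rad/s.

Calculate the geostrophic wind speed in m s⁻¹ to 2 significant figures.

Coriolis parameter at 63°S:
f = 2Ω sin φ = 2 × 7.29×10⁻⁵ × sin 63° = 1.30×10⁻⁴ s⁻¹
Pressure gradient: |∂P/∂n| = 1500 Pa / 282000 m = 5.32×10⁻³ Pa/m
Geostrophic balance (pressure-gradient force = Coriolis force):
V_g = (1/(fρ)) |∂P/∂n| = 5.32×10⁻³ / (1.30×10⁻⁴ × 0.939) = 43.6 m/s

44 m s⁻¹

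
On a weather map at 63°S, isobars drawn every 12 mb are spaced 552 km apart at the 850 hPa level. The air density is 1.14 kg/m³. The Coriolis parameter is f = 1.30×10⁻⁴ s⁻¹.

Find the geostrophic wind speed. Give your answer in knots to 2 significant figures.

Pressure gradient: |∂P/∂n| = 1200 Pa / 552000 m = 2.17×10⁻³ Pa/m
Geostrophic balance (pressure-gradient force = Coriolis force):
V_g = (1/(fρ)) |∂P/∂n| = 2.17×10⁻³ / (1.30×10⁻⁴ × 1.14) = 14.7 m/s
Converting: 14.7 m/s × 1.944 = 29 knots

29 knots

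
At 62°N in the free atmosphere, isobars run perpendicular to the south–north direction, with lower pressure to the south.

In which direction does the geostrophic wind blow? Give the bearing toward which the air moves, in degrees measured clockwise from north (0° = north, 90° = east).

270°

The pressure-gradient force points toward the south (bearing 180°).
Geostrophic balance: in the Northern Hemisphere the Coriolis force deflects motion to the right, so the geostrophic wind blows 90° to the right of the pressure-gradient force (low pressure on the left).
Rotating 180° by 90° clockwise gives 270° — the wind blows toward the west.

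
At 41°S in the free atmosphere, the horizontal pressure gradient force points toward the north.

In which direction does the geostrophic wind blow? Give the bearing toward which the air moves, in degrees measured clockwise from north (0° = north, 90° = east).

The pressure-gradient force points toward the north (bearing 000°).
Geostrophic balance: in the Southern Hemisphere the Coriolis force deflects motion to the left, so the geostrophic wind blows 90° to the left of the pressure-gradient force (low pressure on the right).
Rotating 000° by 90° counterclockwise gives 270° — the wind blows toward the west.

270°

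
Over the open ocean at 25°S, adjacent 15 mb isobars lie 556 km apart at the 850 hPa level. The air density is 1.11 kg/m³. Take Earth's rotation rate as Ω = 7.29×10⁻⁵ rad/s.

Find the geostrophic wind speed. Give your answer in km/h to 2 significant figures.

Coriolis parameter at 25°S:
f = 2Ω sin φ = 2 × 7.29×10⁻⁵ × sin 25° = 6.16×10⁻⁵ s⁻¹
Pressure gradient: |∂P/∂n| = 1500 Pa / 556000 m = 2.70×10⁻³ Pa/m
Geostrophic balance (pressure-gradient force = Coriolis force):
V_g = (1/(fρ)) |∂P/∂n| = 2.70×10⁻³ / (6.16×10⁻⁵ × 1.11) = 39.4 m/s
Converting: 39.4 m/s × 3.6 = 140 km/h

140 km/h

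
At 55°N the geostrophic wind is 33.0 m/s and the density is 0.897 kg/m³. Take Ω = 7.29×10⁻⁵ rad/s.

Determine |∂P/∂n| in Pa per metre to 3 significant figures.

Coriolis parameter at 55°N:
f = 2Ω sin φ = 2 × 7.29×10⁻⁵ × sin 55° = 1.19×10⁻⁴ s⁻¹
Geostrophic balance rearranged: |∂P/∂n| = f ρ V_g
|∂P/∂n| = 1.19×10⁻⁴ × 0.897 × 33.0 = 3.54×10⁻³ Pa/m

3.54×10⁻³ Pa/m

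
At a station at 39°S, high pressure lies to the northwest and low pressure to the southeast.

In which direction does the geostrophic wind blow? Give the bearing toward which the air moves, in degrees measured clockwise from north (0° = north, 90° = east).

The pressure-gradient force points toward the southeast (bearing 135°).
Geostrophic balance: in the Southern Hemisphere the Coriolis force deflects motion to the left, so the geostrophic wind blows 90° to the left of the pressure-gradient force (low pressure on the right).
Rotating 135° by 90° counterclockwise gives 045° — the wind blows toward the northeast.

045°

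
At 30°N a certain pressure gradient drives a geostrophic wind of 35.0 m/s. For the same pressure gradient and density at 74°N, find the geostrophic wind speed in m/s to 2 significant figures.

With the same pressure gradient and density, V_g ∝ 1/f ∝ 1/sin φ.
V₂ = V₁ · sin φ₁ / sin φ₂ = 35.0 × sin 30° / sin 74°
V₂ = 35.0 × 0.5000/0.9613 = 18 m/s

18 m/s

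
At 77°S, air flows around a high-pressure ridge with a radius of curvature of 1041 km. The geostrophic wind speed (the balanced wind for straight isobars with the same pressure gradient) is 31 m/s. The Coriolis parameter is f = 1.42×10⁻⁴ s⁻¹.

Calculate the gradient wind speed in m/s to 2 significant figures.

44 m/s

Around a high, pressure-gradient force acts outward with centrifugal, so Coriolis balances both:
fV = (1/ρ)|∂P/∂n| + V²/R  →  V² − fR·V + fR·V_g = 0
With fR = 1.42×10⁻⁴ × 1041×10³ m = 148 m/s:
V = [fR − √((fR)² − 4 fR V_g)]/2 = [148 − √(148² − 4×148×31)]/2 = 44.2 m/s
Supergeostrophic (V > V_g = 31 m/s), as expected around a high.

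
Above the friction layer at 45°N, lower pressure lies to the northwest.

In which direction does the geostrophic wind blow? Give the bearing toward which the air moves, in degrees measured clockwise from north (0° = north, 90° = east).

The pressure-gradient force points toward the northwest (bearing 315°).
Geostrophic balance: in the Northern Hemisphere the Coriolis force deflects motion to the right, so the geostrophic wind blows 90° to the right of the pressure-gradient force (low pressure on the left).
Rotating 315° by 90° clockwise gives 045° — the wind blows toward the northeast.

045°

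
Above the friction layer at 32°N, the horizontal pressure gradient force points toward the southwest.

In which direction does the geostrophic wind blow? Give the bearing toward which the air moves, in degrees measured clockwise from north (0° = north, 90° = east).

315°

The pressure-gradient force points toward the southwest (bearing 225°).
Geostrophic balance: in the Northern Hemisphere the Coriolis force deflects motion to the right, so the geostrophic wind blows 90° to the right of the pressure-gradient force (low pressure on the left).
Rotating 225° by 90° clockwise gives 315° — the wind blows toward the northwest.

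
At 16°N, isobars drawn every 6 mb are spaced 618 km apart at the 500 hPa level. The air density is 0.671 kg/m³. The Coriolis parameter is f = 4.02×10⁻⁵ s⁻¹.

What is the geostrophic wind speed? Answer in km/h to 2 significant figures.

130 km/h

Pressure gradient: |∂P/∂n| = 600 Pa / 618000 m = 9.71×10⁻⁴ Pa/m
Geostrophic balance (pressure-gradient force = Coriolis force):
V_g = (1/(fρ)) |∂P/∂n| = 9.71×10⁻⁴ / (4.02×10⁻⁵ × 0.671) = 36.0 m/s
Converting: 36.0 m/s × 3.6 = 130 km/h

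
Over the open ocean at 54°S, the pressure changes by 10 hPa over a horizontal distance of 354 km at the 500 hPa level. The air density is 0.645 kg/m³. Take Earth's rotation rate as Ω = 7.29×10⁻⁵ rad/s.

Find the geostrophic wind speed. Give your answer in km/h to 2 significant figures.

Coriolis parameter at 54°S:
f = 2Ω sin φ = 2 × 7.29×10⁻⁵ × sin 54° = 1.18×10⁻⁴ s⁻¹
Pressure gradient: |∂P/∂n| = 1000 Pa / 354000 m = 2.82×10⁻³ Pa/m
Geostrophic balance (pressure-gradient force = Coriolis force):
V_g = (1/(fρ)) |∂P/∂n| = 2.82×10⁻³ / (1.18×10⁻⁴ × 0.645) = 37.1 m/s
Converting: 37.1 m/s × 3.6 = 130 km/h

130 km/h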